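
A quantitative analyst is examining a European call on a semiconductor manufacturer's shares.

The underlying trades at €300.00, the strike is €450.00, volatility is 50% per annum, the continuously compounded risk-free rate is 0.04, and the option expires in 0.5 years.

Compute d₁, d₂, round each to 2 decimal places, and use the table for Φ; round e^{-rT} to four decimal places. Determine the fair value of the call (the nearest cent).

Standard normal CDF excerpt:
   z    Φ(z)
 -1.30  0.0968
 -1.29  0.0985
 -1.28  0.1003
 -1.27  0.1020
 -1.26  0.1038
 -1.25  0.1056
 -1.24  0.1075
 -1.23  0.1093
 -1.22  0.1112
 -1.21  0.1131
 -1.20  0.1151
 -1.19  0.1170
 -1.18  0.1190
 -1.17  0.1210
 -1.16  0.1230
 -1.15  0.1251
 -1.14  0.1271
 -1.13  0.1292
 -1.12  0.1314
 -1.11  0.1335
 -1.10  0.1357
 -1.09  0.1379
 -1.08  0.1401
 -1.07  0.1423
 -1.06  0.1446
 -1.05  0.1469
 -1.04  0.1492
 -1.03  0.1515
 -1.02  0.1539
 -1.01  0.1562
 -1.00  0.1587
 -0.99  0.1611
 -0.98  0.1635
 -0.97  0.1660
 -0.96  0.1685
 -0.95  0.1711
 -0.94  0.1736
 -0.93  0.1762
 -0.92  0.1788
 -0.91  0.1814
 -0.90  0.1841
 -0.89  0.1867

σ√T = 0.5·√0.5 = 0.3536
d₁ = [ln(300/450) + (0.04 + 0.5²/2)·0.5] / 0.3536 = [-0.4055 + 0.0825] / 0.3536 = -0.9135 ⇒ -0.91
d₂ = d₁ − σ√T = -0.9135 − 0.3536 = -1.2670 ⇒ -1.27
e^(−rT) = e^(−0.04·0.5) = 0.9802
N(d₁) = N(-0.91) = 0.1814;  N(d₂) = N(-1.27) = 0.1020
C = 300·0.1814 − 450·0.9802·0.1020 = 54.4200 − 44.9912 = 9.4288

€9.43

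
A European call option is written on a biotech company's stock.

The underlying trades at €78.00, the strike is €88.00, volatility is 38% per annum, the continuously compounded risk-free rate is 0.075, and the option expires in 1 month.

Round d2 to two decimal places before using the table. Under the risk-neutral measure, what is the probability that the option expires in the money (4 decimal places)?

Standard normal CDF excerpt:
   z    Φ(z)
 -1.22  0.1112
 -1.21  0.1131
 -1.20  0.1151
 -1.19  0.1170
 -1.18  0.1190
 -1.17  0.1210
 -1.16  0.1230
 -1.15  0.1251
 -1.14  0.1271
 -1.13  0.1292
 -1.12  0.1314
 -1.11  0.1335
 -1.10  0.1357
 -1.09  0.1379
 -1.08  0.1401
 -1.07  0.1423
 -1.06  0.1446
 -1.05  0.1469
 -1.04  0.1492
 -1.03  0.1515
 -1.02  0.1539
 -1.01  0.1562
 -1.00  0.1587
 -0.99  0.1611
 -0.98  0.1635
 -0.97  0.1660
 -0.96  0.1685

0.1357

T = 0.08333;  σ√T = 0.1097
ln(S/K) + (r + σ²/2)T = ln(78/88) + (0.075 + 0.38²/2)·0.08333 = -0.1206 + 0.0123 = -0.1084
d₁ = -0.1084 / 0.1097 = -0.9878 ⇒ -0.99
d₂ = d₁ − σ√T = -0.9878 − 0.1097 = -1.0975 ⇒ -1.10
Pr(exercise) under Q = N(d₂) = 0.1357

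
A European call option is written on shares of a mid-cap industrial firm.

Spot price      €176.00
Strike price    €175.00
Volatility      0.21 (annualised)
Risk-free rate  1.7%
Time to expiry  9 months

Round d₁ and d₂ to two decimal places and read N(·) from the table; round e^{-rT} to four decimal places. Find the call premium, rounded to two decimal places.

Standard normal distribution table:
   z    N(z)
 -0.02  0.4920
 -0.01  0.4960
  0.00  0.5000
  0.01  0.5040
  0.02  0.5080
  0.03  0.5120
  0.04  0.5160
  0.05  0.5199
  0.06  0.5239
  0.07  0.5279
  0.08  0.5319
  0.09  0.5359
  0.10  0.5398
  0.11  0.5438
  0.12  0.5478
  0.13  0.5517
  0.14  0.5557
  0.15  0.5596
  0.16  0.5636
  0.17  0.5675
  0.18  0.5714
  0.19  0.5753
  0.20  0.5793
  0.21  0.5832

σ√T = 0.21·√0.75 = 0.1819
d₁ = [ln(176/175) + (0.017 + ½·0.21²)·0.75] / (σ√T) = (0.0057 + 0.0293) / 0.1819 = 0.1924 which rounds to 0.19
d₂ = 0.1924 − 0.1819 = 0.0105 which rounds to 0.01
e^(−rT) = e^(−0.017·0.75) = 0.9873
C = 176·N(0.19) − 175·0.9873·N(0.01) = 176·0.5753 − 175·0.9873·0.5040 = 101.2528 − 87.0799 = 14.1729

€14.17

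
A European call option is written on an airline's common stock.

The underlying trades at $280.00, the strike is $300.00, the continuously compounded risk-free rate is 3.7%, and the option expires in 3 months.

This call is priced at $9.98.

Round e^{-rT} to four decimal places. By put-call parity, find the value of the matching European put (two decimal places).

$27.22

exp(−rT) = exp(−0.037·0.25) = 0.9908
Put-call parity: C − P = S − K·e^(−rT) = 280 − 300·0.9908 = 280 − 297.2400 = -17.2400
P = C − (C − P) = 9.98 − (-17.2400) = 27.2200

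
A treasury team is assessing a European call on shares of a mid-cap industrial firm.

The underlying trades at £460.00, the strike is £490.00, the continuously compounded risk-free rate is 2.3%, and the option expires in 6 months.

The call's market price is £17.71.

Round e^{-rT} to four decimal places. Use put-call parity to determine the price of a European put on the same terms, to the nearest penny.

£42.12

exp(−rT) = exp(−0.023·0.5) = 0.9886
Put-call parity: C − P = S − K·e^(−rT) = 460 − 490·0.9886 = 460 − 484.4140 = -24.4140
P = C − (C − P) = 17.71 − (-24.4140) = 42.1240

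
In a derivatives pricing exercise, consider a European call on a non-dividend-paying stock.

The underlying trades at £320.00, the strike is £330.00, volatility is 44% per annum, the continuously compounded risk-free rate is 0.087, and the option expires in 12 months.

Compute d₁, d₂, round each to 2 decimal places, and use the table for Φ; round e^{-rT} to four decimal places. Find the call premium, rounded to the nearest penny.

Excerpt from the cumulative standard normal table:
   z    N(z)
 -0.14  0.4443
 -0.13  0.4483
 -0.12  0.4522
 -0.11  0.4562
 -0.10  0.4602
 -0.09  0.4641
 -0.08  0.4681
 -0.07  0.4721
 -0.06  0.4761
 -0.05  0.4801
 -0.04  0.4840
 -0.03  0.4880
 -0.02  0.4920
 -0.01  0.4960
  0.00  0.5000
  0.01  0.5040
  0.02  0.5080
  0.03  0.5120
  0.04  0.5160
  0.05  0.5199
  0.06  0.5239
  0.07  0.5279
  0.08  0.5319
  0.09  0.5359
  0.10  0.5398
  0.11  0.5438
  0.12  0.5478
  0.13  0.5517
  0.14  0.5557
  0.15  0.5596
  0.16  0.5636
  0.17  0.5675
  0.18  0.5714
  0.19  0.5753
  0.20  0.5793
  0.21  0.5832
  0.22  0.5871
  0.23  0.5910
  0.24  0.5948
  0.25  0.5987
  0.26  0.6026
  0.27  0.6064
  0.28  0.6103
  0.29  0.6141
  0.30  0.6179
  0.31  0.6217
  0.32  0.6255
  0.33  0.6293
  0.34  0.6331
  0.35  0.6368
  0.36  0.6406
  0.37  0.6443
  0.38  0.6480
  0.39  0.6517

£63.38

σ√T = 0.44·√1 = 0.4400
ln(S/K) + (r + σ²/2)T = ln(320/330) + (0.087 + 0.44²/2)·1 = -0.0308 + 0.1838 = 0.1530
d₁ = 0.1530 / 0.4400 = 0.3478 → 0.35
d₂ = d₁ − σ√T = 0.3478 − 0.4400 = -0.0922 → -0.09
exp(−rT) = exp(−0.087·1) = 0.9167
N(d₁) = N(0.35) = 0.6368;  N(d₂) = N(-0.09) = 0.4641
C = 320·0.6368 − 330·0.9167·0.4641 = 203.7760 − 140.3954 = 63.3806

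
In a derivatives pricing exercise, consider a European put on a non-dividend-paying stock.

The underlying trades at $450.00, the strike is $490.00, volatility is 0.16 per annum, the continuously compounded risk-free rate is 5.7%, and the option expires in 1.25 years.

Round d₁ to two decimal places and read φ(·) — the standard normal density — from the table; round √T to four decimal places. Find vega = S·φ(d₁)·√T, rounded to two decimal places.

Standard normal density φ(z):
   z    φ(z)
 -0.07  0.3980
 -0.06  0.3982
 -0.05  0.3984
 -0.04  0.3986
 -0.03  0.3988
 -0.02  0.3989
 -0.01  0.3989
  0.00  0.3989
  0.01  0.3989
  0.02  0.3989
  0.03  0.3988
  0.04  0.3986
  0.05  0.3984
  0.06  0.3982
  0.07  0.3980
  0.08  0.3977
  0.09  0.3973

T = 1.25;  σ√T = 0.1789
ln(S/K) + (r + σ²/2)T = ln(450/490) + (0.057 + 0.16²/2)·1.25 = -0.0852 + 0.0872 = 0.0021
d₁ = 0.0021 / 0.1789 = 0.0117 ≈ 0.01
√T = √1.25 = 1.1180
φ(d₁) = φ(0.01) = 0.3989
vega = S·φ(d₁)·√T = 450·0.3989·1.1180 = 200.6866
(Vega is the same for a European call and put with the same parameters.)

200.69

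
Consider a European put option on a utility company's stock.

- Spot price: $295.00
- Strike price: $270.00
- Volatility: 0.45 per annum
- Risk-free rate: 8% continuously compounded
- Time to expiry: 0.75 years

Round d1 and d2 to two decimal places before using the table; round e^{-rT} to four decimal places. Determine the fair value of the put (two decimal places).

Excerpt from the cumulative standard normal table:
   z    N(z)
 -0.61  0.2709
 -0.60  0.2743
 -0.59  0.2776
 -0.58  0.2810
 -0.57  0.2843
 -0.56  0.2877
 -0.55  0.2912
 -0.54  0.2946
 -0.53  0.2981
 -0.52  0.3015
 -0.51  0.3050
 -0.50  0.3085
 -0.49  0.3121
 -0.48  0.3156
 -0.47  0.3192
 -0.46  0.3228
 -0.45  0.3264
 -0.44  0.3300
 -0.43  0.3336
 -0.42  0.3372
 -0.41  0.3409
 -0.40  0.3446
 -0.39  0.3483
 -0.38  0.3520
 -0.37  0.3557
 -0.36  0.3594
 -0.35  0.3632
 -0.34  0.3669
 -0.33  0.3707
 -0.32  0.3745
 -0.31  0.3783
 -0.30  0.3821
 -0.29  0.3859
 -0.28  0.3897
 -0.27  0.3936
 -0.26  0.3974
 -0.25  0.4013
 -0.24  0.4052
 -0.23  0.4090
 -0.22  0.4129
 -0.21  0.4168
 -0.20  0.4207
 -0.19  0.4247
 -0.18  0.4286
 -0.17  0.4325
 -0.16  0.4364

σ√T = 0.45·√0.75 = 0.3897
d₁ = [ln(295/270) + (0.08 + ½·0.45²)·0.75] / (σ√T) = (0.0886 + 0.1359) / 0.3897 = 0.5760 which rounds to 0.58
d₂ = 0.5760 − 0.3897 = 0.1863 which rounds to 0.19
exp(−rT) = exp(−0.08·0.75) = 0.9418
N(−d₂) = N(-0.19) = 0.4247;  N(−d₁) = N(-0.58) = 0.2810
P = 270·0.9418·0.4247 − 295·0.2810 = 107.9953 − 82.8950 = 25.1003

$25.10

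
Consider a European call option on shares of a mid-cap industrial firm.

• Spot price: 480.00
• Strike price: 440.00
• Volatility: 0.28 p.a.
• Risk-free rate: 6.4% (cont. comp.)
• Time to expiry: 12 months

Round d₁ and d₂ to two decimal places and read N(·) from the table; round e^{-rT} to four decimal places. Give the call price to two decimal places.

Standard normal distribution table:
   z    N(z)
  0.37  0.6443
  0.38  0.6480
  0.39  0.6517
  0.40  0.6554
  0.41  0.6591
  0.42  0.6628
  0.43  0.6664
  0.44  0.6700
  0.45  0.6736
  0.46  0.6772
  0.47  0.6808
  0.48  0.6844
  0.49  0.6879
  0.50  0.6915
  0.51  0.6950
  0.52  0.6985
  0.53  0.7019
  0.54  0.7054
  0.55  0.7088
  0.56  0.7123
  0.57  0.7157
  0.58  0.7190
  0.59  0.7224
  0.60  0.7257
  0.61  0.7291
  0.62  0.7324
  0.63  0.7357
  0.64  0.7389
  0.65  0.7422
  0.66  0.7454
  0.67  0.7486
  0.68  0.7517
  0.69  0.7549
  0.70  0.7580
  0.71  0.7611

σ√T = 0.28·√1 = 0.2800
ln(S/K) + (r + σ²/2)T = ln(480/440) + (0.064 + 0.28²/2)·1 = 0.0870 + 0.1032 = 0.1902
d₁ = 0.1902 / 0.2800 = 0.6793 ⇒ 0.68
d₂ = d₁ − σ√T = 0.6793 − 0.2800 = 0.3993 ⇒ 0.40
e^(−rT) = e^(−0.064·1) = 0.9380
N(d₁) = N(0.68) = 0.7517;  N(d₂) = N(0.40) = 0.6554
C = 480·0.7517 − 440·0.9380·0.6554 = 360.8160 − 270.4967 = 90.3193

90.32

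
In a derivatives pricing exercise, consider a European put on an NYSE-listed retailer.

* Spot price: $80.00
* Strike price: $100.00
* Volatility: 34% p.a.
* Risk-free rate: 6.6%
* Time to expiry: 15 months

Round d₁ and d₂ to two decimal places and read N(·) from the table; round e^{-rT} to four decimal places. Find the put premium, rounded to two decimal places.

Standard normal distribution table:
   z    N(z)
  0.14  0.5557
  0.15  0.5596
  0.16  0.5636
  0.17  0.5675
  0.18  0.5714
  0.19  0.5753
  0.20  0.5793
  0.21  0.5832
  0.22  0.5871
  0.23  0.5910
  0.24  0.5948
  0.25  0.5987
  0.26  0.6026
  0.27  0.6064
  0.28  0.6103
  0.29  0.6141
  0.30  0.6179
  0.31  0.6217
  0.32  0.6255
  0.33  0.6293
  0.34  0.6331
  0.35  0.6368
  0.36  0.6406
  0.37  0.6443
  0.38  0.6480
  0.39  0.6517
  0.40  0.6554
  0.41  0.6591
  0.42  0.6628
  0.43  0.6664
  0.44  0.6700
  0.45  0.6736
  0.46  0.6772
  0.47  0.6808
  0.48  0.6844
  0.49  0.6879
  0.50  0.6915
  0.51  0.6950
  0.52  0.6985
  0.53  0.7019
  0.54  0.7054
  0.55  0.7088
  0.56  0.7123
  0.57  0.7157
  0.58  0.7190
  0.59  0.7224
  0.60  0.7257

σ√T = 0.34 × 1.1180 = 0.3801
d₁ = [ln(80/100) + (0.066 + 0.34²/2)·1.25] / 0.3801 = [-0.2231 + 0.1548] / 0.3801 = -0.1799 → -0.18
d₂ = d₁ − σ√T = -0.1799 − 0.3801 = -0.5601 → -0.56
e^(−rT) = e^(−0.066·1.25) = 0.9208
P = 100·0.9208·N(0.56) − 80·N(0.18) = 100·0.9208·0.7123 − 80·0.5714 = 65.5886 − 45.7120 = 19.8766

$19.88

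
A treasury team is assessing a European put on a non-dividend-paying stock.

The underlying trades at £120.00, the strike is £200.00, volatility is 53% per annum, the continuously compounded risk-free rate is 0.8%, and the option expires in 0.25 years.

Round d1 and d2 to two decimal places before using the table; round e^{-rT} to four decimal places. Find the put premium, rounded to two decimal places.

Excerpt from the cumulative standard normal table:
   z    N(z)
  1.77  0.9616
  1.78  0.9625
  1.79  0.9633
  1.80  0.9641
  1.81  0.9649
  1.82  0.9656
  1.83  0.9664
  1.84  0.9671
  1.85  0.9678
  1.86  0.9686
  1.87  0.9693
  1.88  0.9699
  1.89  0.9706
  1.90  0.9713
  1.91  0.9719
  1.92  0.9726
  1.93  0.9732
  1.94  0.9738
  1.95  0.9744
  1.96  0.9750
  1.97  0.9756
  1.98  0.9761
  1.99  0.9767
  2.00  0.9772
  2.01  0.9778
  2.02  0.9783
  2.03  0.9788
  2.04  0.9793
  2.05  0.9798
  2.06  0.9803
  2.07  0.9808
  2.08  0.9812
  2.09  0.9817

σ√T = 0.53 × 0.5000 = 0.2650
d₁ = [ln(120/200) + (0.008 + 0.53²/2)·0.25] / 0.2650 = [-0.5108 + 0.0371] / 0.2650 = -1.7876 ⇒ -1.79
d₂ = d₁ − σ√T = -1.7876 − 0.2650 = -2.0526 ⇒ -2.05
exp(−rT) = exp(−0.008·0.25) = 0.9980
N(−d₂) = N(2.05) = 0.9798;  N(−d₁) = N(1.79) = 0.9633
P = 200·0.9980·0.9798 − 120·0.9633 = 195.5681 − 115.5960 = 79.9721

£79.97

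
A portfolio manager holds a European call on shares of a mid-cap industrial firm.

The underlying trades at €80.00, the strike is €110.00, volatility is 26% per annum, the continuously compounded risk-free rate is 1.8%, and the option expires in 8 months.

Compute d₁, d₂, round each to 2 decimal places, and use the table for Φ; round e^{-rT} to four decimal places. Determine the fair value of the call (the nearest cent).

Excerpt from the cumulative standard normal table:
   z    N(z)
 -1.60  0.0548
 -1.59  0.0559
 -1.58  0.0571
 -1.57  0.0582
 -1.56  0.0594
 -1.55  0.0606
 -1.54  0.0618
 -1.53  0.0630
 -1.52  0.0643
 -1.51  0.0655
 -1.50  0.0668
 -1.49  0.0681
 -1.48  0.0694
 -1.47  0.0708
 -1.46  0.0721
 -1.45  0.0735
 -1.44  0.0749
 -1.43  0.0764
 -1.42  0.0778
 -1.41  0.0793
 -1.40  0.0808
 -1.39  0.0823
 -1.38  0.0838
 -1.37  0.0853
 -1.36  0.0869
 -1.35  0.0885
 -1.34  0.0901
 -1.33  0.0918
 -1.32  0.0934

€0.62

σ√T = 0.26 × 0.8165 = 0.2123
ln(S/K) + (r + σ²/2)T = ln(80/110) + (0.018 + 0.26²/2)·0.6667 = -0.3185 + 0.0345 = -0.2839
d₁ = -0.2839 / 0.2123 = -1.3374 ≈ -1.34
d₂ = d₁ − σ√T = -1.3374 − 0.2123 = -1.5497 ≈ -1.55
e^(−rT) = e^(−0.018·0.6667) = 0.9881
C = 80·N(-1.34) − 110·0.9881·N(-1.55) = 80·0.0901 − 110·0.9881·0.0606 = 7.2080 − 6.5867 = 0.6213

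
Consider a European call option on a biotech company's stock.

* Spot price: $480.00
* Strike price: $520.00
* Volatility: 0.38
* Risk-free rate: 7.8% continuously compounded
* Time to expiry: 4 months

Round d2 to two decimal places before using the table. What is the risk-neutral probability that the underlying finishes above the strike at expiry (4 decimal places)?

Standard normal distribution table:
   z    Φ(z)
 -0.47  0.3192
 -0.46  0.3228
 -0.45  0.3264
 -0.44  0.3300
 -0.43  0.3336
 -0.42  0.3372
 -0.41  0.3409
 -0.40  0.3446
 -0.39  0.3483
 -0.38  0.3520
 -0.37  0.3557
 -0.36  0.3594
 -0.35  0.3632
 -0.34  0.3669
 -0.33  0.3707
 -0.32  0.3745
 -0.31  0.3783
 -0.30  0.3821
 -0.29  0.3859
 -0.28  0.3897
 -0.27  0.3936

0.3594

σ√T = 0.38·√0.3333 = 0.2194
ln(S/K) + (r + σ²/2)T = ln(480/520) + (0.078 + 0.38²/2)·0.3333 = -0.0800 + 0.0501 = -0.0300
d₁ = -0.0300 / 0.2194 = -0.1366 → -0.14
d₂ = d₁ − σ√T = -0.1366 − 0.2194 = -0.3560 → -0.36
Risk-neutral Pr[S_T > K] = N(d₂) = N(-0.36) = 0.3594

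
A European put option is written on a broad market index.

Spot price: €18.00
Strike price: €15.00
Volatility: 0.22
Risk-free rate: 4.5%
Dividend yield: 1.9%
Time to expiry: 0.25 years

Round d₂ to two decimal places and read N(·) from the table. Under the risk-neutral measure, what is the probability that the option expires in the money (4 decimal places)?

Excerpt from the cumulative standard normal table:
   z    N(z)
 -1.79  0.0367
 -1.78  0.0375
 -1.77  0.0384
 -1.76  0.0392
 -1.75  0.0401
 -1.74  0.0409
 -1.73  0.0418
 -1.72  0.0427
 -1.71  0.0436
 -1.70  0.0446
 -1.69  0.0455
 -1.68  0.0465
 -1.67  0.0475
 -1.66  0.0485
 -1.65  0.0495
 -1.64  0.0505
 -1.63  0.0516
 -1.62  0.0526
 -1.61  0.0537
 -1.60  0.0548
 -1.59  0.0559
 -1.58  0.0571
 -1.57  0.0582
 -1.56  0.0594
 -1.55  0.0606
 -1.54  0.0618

0.0485

σ√T = 0.22 × 0.5000 = 0.1100
d₁ = [ln(18/15) + (0.045 − 0.019 + 0.22²/2)·0.25] / 0.1100 = [0.1823 + 0.0125] / 0.1100 = 1.7716 ⇒ 1.77
d₂ = d₁ − σ√T = 1.7716 − 0.1100 = 1.6616 ⇒ 1.66
Pr(exercise) under Q = N(−d₂) = N(-1.66) = 0.0485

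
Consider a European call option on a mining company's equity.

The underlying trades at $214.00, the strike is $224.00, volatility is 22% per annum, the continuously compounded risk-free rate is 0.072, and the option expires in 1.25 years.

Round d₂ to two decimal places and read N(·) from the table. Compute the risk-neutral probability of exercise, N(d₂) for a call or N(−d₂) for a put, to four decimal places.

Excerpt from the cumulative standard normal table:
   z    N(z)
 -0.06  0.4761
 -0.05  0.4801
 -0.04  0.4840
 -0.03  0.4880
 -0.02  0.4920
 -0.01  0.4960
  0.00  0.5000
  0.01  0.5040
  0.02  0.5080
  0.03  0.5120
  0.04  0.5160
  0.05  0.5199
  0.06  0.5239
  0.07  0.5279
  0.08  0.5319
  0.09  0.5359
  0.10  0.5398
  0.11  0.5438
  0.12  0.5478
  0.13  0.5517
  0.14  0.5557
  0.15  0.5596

σ√T = 0.22 × 1.1180 = 0.2460
ln(S/K) + (r + σ²/2)T = ln(214/224) + (0.072 + 0.22²/2)·1.25 = -0.0457 + 0.1202 = 0.0746
d₁ = 0.0746 / 0.2460 = 0.3032 ≈ 0.30
d₂ = d₁ − σ√T = 0.3032 − 0.2460 = 0.0572 ≈ 0.06
Risk-neutral Pr[S_T > K] = N(d₂) = N(0.06) = 0.5239

0.5239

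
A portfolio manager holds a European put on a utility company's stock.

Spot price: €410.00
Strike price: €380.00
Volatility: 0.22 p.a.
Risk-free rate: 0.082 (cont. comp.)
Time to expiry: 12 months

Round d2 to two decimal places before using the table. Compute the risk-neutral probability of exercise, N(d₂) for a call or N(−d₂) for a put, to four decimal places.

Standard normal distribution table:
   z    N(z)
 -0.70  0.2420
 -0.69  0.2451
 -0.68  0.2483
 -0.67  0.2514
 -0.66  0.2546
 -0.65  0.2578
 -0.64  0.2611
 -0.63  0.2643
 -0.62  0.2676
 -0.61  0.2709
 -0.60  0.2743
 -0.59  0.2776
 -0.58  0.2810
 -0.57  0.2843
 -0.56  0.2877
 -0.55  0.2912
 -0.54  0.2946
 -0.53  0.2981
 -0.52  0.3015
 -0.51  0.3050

σ√T = 0.22·√1 = 0.2200
ln(S/K) + (r + σ²/2)T = ln(410/380) + (0.082 + 0.22²/2)·1 = 0.0760 + 0.1062 = 0.1822
d₁ = 0.1822 / 0.2200 = 0.8281 ≈ 0.83
d₂ = d₁ − σ√T = 0.8281 − 0.2200 = 0.6081 ≈ 0.61
Pr(exercise) under Q = N(−d₂) = N(-0.61) = 0.2709

0.2709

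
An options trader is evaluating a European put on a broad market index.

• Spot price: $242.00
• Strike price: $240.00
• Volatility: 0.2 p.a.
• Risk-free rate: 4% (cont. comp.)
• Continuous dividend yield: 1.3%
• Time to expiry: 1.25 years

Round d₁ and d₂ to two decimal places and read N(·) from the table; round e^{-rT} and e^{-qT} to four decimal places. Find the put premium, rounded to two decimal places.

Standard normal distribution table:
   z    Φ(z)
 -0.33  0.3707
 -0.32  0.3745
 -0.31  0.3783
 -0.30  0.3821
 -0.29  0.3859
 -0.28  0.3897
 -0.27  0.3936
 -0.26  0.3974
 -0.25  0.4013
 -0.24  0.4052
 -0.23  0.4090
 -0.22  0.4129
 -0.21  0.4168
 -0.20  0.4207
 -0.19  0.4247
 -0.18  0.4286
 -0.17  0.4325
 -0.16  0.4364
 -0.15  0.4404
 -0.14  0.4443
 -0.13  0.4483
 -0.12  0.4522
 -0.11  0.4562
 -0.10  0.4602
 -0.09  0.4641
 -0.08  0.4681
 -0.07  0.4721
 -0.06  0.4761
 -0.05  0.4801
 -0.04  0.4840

σ√T = 0.2·√1.25 = 0.2236
d₁ = [ln(242/240) + (0.04 − 0.013 + 0.2²/2)·1.25] / 0.2236 = [0.0083 + 0.0588] / 0.2236 = 0.2999 → 0.30
d₂ = d₁ − σ√T = 0.2999 − 0.2236 = 0.0762 → 0.08
exp(−qT) = exp(−0.013·1.25) = 0.9839;  exp(−rT) = exp(−0.04·1.25) = 0.9512
N(−d₂) = N(-0.08) = 0.4681;  N(−d₁) = N(-0.30) = 0.3821
P = 240·0.9512·0.4681 − 242·0.9839·0.3821 = 106.8616 − 90.9795 = 15.8822

$15.88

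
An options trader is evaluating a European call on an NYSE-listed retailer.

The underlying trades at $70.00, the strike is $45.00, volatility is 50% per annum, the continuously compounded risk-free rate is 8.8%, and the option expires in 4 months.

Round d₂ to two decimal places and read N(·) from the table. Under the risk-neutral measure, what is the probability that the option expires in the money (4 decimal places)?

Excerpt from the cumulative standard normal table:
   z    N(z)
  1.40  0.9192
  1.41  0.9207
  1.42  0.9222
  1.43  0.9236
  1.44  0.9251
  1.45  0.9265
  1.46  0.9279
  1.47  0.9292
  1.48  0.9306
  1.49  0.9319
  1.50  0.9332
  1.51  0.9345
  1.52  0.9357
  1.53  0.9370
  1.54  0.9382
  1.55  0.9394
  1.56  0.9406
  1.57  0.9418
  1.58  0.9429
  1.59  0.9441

0.9319

σ√T = 0.5 × 0.5774 = 0.2887
ln(S/K) + (r + σ²/2)T = ln(70/45) + (0.088 + 0.5²/2)·0.3333 = 0.4418 + 0.0710 = 0.5128
d₁ = 0.5128 / 0.2887 = 1.7765 ⇒ 1.78
d₂ = d₁ − σ√T = 1.7765 − 0.2887 = 1.4878 ⇒ 1.49
Risk-neutral Pr[S_T > K] = N(d₂) = N(1.49) = 0.9319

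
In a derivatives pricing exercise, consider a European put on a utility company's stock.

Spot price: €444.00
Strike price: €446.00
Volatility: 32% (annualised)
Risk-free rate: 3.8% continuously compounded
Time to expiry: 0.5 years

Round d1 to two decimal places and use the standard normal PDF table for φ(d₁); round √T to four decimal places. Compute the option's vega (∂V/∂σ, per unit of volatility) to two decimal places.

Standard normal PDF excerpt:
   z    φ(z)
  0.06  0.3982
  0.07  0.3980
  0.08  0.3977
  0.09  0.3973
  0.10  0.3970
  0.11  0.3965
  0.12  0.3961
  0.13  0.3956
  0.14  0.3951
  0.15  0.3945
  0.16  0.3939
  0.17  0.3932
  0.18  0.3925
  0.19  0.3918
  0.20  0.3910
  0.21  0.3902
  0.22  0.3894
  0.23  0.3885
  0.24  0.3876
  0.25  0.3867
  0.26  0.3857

σ√T = 0.32 × 0.7071 = 0.2263
d₁ = [ln(444/446) + (0.038 + ½·0.32²)·0.5] / (σ√T) = (-0.0045 + 0.0446) / 0.2263 = 0.1772 → 0.18
√T = √0.5 = 0.7071
φ(d₁) = φ(0.18) = 0.3925
vega = S·φ(d₁)·√T = 444·0.3925·0.7071 = 123.2263

123.23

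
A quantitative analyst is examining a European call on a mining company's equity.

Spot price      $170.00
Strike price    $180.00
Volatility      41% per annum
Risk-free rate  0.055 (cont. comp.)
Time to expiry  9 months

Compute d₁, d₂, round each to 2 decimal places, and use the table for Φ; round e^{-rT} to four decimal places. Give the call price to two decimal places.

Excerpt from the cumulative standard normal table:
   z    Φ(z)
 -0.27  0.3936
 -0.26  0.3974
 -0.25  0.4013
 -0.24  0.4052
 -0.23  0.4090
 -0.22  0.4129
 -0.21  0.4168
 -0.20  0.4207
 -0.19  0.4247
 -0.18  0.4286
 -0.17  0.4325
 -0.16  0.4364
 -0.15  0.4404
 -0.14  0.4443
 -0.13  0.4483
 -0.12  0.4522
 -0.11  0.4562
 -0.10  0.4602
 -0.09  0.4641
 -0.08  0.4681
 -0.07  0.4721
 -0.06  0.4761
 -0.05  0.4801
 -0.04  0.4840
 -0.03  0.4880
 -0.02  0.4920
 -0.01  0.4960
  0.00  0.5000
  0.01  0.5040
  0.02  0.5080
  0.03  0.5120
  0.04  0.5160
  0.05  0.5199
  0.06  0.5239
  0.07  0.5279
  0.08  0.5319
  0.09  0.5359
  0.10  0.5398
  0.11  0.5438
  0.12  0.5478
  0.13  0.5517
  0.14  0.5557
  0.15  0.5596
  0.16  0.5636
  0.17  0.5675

T = 0.75;  σ√T = 0.3551
d₁ = [ln(170/180) + (0.055 + ½·0.41²)·0.75] / (σ√T) = (-0.0572 + 0.1043) / 0.3551 = 0.1327 → 0.13
d₂ = 0.1327 − 0.3551 = -0.2223 → -0.22
exp(−rT) = exp(−0.055·0.75) = 0.9596
C = 170·N(0.13) − 180·0.9596·N(-0.22) = 170·0.5517 − 180·0.9596·0.4129 = 93.7890 − 71.3194 = 22.4696

$22.47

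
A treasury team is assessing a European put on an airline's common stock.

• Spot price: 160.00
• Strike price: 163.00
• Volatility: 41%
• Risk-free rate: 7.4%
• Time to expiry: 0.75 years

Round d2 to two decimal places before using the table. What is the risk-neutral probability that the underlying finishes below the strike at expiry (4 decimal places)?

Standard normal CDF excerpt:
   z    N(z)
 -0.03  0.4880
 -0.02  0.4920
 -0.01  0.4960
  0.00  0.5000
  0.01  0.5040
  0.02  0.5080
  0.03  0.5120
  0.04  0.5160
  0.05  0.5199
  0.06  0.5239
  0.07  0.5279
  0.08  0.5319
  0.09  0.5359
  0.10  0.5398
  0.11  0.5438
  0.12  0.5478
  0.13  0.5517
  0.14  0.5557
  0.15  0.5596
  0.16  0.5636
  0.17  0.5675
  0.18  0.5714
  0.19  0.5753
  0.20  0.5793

0.5279

σ√T = 0.41 × 0.8660 = 0.3551
ln(S/K) + (r + σ²/2)T = ln(160/163) + (0.074 + 0.41²/2)·0.75 = -0.0186 + 0.1185 = 0.1000
d₁ = 0.1000 / 0.3551 = 0.2815 which rounds to 0.28
d₂ = d₁ − σ√T = 0.2815 − 0.3551 = -0.0735 which rounds to -0.07
Pr(exercise) under Q = N(−d₂) = N(0.07) = 0.5279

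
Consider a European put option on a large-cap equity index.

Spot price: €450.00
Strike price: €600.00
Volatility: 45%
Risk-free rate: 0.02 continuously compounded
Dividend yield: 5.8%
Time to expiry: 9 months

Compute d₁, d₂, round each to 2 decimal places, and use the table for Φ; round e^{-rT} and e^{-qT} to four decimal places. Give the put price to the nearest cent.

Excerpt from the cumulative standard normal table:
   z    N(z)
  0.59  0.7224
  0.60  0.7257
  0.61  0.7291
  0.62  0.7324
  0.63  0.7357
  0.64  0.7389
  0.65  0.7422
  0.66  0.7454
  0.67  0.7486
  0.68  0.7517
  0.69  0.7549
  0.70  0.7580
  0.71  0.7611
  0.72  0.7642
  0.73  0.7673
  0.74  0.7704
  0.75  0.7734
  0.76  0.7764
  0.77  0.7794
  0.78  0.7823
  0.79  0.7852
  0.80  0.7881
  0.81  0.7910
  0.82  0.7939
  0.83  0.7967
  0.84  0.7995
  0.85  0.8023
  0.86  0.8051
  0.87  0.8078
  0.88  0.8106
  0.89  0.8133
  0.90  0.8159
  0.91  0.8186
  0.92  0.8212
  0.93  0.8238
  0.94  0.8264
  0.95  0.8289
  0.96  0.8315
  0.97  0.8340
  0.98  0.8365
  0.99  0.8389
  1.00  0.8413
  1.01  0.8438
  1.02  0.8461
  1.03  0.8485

€183.20

σ√T = 0.45·√0.75 = 0.3897
d₁ = [ln(450/600) + (0.02 − 0.058 + 0.45²/2)·0.75] / 0.3897 = [-0.2877 + 0.0474] / 0.3897 = -0.6165 → -0.62
d₂ = d₁ − σ√T = -0.6165 − 0.3897 = -1.0062 → -1.01
exp(−qT) = exp(−0.058·0.75) = 0.9574;  exp(−rT) = exp(−0.02·0.75) = 0.9851
N(−d₂) = N(1.01) = 0.8438;  N(−d₁) = N(0.62) = 0.7324
P = 600·0.9851·0.8438 − 450·0.9574·0.7324 = 498.7364 − 315.5399 = 183.1965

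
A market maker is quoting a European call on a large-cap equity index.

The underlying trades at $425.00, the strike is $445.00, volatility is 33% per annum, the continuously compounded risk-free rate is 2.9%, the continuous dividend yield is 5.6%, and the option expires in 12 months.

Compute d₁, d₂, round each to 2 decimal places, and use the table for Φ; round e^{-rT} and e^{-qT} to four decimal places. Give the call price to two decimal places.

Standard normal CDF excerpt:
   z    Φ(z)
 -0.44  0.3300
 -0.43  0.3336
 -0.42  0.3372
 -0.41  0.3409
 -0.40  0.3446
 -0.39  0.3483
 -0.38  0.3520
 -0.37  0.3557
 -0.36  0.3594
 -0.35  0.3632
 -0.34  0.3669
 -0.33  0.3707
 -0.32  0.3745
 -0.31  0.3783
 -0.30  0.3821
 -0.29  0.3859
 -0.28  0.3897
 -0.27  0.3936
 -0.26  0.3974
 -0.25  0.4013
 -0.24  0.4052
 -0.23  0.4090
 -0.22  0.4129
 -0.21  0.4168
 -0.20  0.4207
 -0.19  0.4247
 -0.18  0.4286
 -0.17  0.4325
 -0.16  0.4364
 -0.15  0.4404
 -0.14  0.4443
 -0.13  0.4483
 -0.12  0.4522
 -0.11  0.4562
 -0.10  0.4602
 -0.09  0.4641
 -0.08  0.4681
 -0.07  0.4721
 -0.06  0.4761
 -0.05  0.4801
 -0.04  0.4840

T = 1;  σ√T = 0.3300
ln(S/K) + (r − q + σ²/2)T = ln(425/445) + (0.029 − 0.056 + 0.33²/2)·1 = -0.0460 + 0.0275 = -0.0185
d₁ = -0.0185 / 0.3300 = -0.0562 ≈ -0.06
d₂ = d₁ − σ√T = -0.0562 − 0.3300 = -0.3862 ≈ -0.39
e^(−qT) = e^(−0.056·1) = 0.9455;  e^(−rT) = e^(−0.029·1) = 0.9714
N(d₁) = N(-0.06) = 0.4761;  N(d₂) = N(-0.39) = 0.3483
C = 425·0.9455·0.4761 − 445·0.9714·0.3483 = 191.3148 − 150.5607 = 40.7541

$40.75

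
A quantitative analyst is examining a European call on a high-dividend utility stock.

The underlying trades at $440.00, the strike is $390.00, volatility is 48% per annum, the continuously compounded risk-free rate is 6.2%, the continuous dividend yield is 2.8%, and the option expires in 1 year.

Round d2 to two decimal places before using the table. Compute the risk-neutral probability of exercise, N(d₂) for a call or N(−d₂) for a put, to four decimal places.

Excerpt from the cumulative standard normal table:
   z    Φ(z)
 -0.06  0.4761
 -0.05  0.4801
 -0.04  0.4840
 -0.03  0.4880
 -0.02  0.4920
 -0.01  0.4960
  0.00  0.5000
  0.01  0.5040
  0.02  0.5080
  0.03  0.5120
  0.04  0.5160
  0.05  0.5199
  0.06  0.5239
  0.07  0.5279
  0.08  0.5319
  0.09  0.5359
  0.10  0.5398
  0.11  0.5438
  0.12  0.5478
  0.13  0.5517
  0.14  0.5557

T = 1;  σ√T = 0.4800
ln(S/K) + (r − q + σ²/2)T = ln(440/390) + (0.062 − 0.028 + 0.48²/2)·1 = 0.1206 + 0.1492 = 0.2698
d₁ = 0.2698 / 0.4800 = 0.5621 → 0.56
d₂ = d₁ − σ√T = 0.5621 − 0.4800 = 0.0821 → 0.08
Risk-neutral Pr[S_T > K] = N(d₂) = N(0.08) = 0.5319

0.5319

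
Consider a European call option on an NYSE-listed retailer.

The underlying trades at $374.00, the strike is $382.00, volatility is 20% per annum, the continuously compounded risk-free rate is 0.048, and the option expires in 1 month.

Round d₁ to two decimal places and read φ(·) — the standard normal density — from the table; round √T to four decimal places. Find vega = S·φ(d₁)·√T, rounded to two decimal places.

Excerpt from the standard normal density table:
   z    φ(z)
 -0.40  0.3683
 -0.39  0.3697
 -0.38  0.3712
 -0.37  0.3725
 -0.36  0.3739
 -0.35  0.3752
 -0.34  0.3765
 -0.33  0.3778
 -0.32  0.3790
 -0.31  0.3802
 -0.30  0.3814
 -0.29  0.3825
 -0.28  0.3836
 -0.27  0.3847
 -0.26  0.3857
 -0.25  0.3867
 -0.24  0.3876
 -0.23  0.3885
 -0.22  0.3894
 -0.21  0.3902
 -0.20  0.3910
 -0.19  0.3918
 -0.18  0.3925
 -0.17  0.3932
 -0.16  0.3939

T = 0.08333;  σ√T = 0.0577
d₁ = [ln(374/382) + (0.048 + ½·0.2²)·0.08333] / (σ√T) = (-0.0212 + 0.0057) / 0.0577 = -0.2684 → -0.27
√T = √0.08333 = 0.2887
φ(d₁) = φ(-0.27) = 0.3847
vega = S·φ(d₁)·√T = 374·0.3847·0.2887 = 41.5375

41.54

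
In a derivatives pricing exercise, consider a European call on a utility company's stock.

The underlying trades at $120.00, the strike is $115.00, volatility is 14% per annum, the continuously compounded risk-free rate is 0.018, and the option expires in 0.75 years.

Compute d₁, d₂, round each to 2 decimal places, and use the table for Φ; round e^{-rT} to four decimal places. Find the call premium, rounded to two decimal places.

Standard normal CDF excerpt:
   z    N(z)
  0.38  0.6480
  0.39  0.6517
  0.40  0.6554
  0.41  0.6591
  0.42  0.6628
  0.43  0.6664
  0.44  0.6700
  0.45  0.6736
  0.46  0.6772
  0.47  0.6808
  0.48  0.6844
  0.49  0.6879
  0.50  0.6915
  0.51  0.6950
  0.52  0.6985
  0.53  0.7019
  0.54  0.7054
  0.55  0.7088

$9.46

σ√T = 0.14·√0.75 = 0.1212
d₁ = [ln(120/115) + (0.018 + ½·0.14²)·0.75] / (σ√T) = (0.0426 + 0.0209) / 0.1212 = 0.5230 ⇒ 0.52
d₂ = 0.5230 − 0.1212 = 0.4018 ⇒ 0.40
e^(−rT) = e^(−0.018·0.75) = 0.9866
C = 120·N(0.52) − 115·0.9866·N(0.40) = 120·0.6985 − 115·0.9866·0.6554 = 83.8200 − 74.3610 = 9.4590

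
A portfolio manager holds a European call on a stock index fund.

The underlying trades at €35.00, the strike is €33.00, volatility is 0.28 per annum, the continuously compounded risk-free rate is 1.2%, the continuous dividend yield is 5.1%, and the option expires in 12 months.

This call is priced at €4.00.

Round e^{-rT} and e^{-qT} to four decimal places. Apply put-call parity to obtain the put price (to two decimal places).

€3.35

exp(−qT) = exp(−0.051·1) = 0.9503;  exp(−rT) = exp(−0.012·1) = 0.9881
Put-call parity: C − P = S·e^(−qT) − K·e^(−rT) = 35·0.9503 − 33·0.9881 = 33.2605 − 32.6073 = 0.6532
P = C − (C − P) = 4.00 − (0.6532) = 3.3468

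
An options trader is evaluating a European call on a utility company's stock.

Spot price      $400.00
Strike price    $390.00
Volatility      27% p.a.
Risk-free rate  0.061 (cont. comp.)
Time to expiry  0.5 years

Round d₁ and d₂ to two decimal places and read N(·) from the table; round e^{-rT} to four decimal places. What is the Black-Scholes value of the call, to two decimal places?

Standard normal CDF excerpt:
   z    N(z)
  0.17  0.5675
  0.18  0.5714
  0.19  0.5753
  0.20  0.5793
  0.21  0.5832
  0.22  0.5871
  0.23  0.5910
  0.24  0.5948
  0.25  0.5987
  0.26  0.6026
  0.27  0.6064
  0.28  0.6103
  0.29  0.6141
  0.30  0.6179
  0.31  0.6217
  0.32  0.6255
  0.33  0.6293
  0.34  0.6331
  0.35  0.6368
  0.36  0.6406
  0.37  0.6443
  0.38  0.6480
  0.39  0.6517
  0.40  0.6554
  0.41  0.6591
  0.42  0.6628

$41.53

σ√T = 0.27 × 0.7071 = 0.1909
ln(S/K) + (r + σ²/2)T = ln(400/390) + (0.061 + 0.27²/2)·0.5 = 0.0253 + 0.0487 = 0.0740
d₁ = 0.0740 / 0.1909 = 0.3878 ≈ 0.39
d₂ = d₁ − σ√T = 0.3878 − 0.1909 = 0.1969 ≈ 0.20
exp(−rT) = exp(−0.061·0.5) = 0.9700
N(d₁) = N(0.39) = 0.6517;  N(d₂) = N(0.20) = 0.5793
C = 400·0.6517 − 390·0.9700·0.5793 = 260.6800 − 219.1492 = 41.5308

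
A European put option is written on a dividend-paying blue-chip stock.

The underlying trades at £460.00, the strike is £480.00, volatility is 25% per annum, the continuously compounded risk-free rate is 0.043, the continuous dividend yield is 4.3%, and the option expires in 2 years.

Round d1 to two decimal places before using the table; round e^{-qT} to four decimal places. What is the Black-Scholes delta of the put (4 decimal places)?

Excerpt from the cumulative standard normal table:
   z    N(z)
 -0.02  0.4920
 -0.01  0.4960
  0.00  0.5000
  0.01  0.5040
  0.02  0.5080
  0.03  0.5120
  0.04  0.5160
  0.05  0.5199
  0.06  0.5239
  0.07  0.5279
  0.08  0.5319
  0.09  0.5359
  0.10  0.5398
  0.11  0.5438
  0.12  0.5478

σ√T = 0.25·√2 = 0.3536
d₁ = [ln(460/480) + (0.043 − 0.043 + 0.25²/2)·2] / 0.3536 = [-0.0426 + 0.0625] / 0.3536 = 0.0564 ≈ 0.06
N(d₁) = N(0.06) = 0.5239
Δ_put = exp(−qT)·(N(d₁) − 1) = 0.9176·(0.5239 − 1) = -0.4369

-0.4369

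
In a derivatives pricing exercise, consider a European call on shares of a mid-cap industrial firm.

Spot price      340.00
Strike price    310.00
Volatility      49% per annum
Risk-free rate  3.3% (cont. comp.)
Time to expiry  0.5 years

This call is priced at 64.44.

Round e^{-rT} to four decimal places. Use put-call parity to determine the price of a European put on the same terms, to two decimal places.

e^(−rT) = e^(−0.033·0.5) = 0.9836
Put-call parity: C − P = S − K·e^(−rT) = 340 − 310·0.9836 = 340 − 304.9160 = 35.0840
P = C − (C − P) = 64.44 − (35.0840) = 29.3560

29.36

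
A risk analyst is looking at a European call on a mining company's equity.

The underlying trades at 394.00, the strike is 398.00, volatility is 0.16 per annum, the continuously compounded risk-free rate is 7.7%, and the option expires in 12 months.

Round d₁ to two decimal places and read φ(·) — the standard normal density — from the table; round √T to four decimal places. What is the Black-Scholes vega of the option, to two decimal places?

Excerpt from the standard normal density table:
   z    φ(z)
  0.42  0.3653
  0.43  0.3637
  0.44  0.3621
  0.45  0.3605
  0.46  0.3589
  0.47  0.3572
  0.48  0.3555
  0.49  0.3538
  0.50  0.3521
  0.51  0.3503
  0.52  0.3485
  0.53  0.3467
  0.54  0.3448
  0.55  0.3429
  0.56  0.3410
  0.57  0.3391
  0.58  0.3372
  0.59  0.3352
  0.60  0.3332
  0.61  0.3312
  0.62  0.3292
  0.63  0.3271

138.73

σ√T = 0.16 × 1.0000 = 0.1600
d₁ = [ln(394/398) + (0.077 + ½·0.16²)·1] / (σ√T) = (-0.0101 + 0.0898) / 0.1600 = 0.4981 which rounds to 0.50
√T = √1 = 1.0000
φ(d₁) = φ(0.50) = 0.3521
vega = S·φ(d₁)·√T = 394·0.3521·1.0000 = 138.7274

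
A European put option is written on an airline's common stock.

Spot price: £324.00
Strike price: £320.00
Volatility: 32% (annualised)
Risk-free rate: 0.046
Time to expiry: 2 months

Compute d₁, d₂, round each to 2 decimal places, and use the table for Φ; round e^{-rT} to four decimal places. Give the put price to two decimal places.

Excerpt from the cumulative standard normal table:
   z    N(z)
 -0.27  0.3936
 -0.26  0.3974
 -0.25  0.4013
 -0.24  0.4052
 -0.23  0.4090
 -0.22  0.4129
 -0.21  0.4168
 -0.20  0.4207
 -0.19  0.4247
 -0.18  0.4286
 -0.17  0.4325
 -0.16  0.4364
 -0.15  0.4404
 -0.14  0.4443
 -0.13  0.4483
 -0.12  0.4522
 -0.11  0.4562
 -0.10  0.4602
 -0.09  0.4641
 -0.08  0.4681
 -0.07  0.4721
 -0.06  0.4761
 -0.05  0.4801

£13.60

T = 0.1667;  σ√T = 0.1306
d₁ = [ln(324/320) + (0.046 + 0.32²/2)·0.1667] / 0.1306 = [0.0124 + 0.0162] / 0.1306 = 0.2191 → 0.22
d₂ = d₁ − σ√T = 0.2191 − 0.1306 = 0.0885 → 0.09
e^(−rT) = e^(−0.046·0.1667) = 0.9924
N(−d₂) = N(-0.09) = 0.4641;  N(−d₁) = N(-0.22) = 0.4129
P = 320·0.9924·0.4641 − 324·0.4129 = 147.3833 − 133.7796 = 13.6037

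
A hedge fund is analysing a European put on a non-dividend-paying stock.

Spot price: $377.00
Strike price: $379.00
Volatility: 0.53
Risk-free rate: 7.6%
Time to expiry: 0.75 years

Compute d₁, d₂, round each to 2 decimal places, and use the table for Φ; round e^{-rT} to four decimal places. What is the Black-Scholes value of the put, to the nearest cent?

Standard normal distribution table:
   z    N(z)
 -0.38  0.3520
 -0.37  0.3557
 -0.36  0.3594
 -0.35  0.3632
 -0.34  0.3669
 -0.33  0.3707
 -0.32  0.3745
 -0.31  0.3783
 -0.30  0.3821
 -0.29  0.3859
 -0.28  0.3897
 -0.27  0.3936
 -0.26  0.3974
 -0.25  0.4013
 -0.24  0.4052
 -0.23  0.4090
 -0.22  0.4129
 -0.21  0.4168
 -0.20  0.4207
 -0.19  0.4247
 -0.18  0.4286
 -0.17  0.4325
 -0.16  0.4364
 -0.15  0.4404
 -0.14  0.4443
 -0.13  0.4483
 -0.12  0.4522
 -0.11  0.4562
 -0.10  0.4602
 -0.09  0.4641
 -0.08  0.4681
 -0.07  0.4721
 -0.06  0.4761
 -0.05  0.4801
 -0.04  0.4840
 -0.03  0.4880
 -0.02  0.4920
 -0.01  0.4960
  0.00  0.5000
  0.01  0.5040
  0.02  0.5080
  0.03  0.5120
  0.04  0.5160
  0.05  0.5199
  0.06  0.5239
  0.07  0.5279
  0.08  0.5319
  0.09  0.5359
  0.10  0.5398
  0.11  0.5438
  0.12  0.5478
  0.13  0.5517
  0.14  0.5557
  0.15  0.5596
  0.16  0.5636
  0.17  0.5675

σ√T = 0.53 × 0.8660 = 0.4590
d₁ = [ln(377/379) + (0.076 + 0.53²/2)·0.75] / 0.4590 = [-0.0053 + 0.1623] / 0.4590 = 0.3422 ≈ 0.34
d₂ = d₁ − σ√T = 0.3422 − 0.4590 = -0.1168 ≈ -0.12
exp(−rT) = exp(−0.076·0.75) = 0.9446
N(−d₂) = N(0.12) = 0.5478;  N(−d₁) = N(-0.34) = 0.3669
P = 379·0.9446·0.5478 − 377·0.3669 = 196.1143 − 138.3213 = 57.7930

$57.79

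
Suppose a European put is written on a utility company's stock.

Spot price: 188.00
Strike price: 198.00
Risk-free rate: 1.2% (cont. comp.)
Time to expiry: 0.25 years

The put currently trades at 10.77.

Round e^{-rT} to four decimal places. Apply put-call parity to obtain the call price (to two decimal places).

1.36

exp(−rT) = exp(−0.012·0.25) = 0.9970
Put-call parity: C − P = S − K·e^(−rT) = 188 − 198·0.9970 = 188 − 197.4060 = -9.4060
C = P + (C − P) = 10.77 + (-9.4060) = 1.3640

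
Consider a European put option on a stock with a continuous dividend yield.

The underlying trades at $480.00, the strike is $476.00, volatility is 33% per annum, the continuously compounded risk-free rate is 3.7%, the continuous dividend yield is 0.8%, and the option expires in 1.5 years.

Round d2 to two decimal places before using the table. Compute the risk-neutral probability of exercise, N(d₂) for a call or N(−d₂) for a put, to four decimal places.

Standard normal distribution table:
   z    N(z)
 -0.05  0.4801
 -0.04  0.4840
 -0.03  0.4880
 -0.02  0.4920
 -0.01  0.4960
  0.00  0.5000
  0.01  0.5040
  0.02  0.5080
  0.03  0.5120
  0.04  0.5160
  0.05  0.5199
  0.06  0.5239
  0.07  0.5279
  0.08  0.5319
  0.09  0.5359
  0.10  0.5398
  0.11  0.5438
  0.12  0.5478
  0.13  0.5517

σ√T = 0.33 × 1.2247 = 0.4042
d₁ = [ln(480/476) + (0.037 − 0.008 + ½·0.33²)·1.5] / (σ√T) = (0.0084 + 0.1252) / 0.4042 = 0.3304 ⇒ 0.33
d₂ = 0.3304 − 0.4042 = -0.0737 ⇒ -0.07
Risk-neutral Pr[S_T < K] = N(−d₂) = N(0.07) = 0.5279

0.5279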